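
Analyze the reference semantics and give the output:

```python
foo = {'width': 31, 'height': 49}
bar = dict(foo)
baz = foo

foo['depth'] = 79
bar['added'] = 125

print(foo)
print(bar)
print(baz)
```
{'width': 31, 'height': 49, 'depth': 79}
{'width': 31, 'height': 49, 'added': 125}
{'width': 31, 'height': 49, 'depth': 79}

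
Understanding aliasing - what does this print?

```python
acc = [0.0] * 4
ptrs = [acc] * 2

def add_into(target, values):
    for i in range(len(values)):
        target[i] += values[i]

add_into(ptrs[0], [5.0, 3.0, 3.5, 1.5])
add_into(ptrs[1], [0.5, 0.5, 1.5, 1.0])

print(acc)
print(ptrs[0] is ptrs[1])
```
[5.5, 3.5, 5.0, 2.5]
True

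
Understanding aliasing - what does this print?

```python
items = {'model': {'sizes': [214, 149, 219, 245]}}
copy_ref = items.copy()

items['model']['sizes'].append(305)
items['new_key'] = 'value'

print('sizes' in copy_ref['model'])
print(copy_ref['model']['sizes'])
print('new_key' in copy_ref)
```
True
[214, 149, 219, 245, 305]
False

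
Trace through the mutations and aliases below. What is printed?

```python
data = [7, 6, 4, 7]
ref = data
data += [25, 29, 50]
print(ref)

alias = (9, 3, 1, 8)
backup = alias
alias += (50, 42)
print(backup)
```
[7, 6, 4, 7, 25, 29, 50]
(9, 3, 1, 8)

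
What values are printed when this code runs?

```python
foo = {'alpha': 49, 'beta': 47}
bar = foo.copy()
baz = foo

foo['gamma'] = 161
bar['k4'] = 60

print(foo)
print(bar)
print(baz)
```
{'alpha': 49, 'beta': 47, 'gamma': 161}
{'alpha': 49, 'beta': 47, 'k4': 60}
{'alpha': 49, 'beta': 47, 'gamma': 161}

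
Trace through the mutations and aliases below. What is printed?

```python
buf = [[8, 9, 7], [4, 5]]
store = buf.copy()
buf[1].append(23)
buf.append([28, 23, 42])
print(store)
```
[[8, 9, 7], [4, 5, 23]]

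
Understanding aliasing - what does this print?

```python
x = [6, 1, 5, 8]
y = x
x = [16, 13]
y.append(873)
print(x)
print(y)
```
[16, 13]
[6, 1, 5, 8, 873]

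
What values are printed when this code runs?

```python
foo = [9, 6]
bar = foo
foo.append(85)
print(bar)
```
[9, 6, 85]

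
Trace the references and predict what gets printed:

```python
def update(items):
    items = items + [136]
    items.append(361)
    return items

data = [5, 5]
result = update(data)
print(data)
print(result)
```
[5, 5]
[5, 5, 136, 361]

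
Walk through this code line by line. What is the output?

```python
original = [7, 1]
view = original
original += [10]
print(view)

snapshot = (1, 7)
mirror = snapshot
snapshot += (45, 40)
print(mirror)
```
[7, 1, 10]
(1, 7)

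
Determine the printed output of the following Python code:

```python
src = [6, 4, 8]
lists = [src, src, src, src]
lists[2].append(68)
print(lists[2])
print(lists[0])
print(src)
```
[6, 4, 8, 68]
[6, 4, 8, 68]
[6, 4, 8, 68]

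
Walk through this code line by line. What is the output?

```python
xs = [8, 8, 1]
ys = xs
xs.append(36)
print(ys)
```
[8, 8, 1, 36]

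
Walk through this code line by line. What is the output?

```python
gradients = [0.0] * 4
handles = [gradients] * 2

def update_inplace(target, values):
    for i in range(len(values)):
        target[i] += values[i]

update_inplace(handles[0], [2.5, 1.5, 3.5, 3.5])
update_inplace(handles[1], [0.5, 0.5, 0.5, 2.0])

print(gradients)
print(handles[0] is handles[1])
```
[3.0, 2.0, 4.0, 5.5]
True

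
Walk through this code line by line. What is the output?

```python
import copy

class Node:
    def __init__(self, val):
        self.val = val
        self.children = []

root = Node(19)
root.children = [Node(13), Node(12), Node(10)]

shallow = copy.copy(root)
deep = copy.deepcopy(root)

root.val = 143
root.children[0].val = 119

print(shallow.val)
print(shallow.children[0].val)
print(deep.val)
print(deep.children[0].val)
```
19
119
19
13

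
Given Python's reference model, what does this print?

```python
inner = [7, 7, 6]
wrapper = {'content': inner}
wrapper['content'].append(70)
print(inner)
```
[7, 7, 6, 70]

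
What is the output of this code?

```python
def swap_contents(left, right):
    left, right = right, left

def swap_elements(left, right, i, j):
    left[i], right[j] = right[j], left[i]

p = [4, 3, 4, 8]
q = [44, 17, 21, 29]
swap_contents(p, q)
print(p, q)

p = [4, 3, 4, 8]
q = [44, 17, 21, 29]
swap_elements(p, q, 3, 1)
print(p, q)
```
[4, 3, 4, 8] [44, 17, 21, 29]
[4, 3, 4, 17] [44, 8, 21, 29]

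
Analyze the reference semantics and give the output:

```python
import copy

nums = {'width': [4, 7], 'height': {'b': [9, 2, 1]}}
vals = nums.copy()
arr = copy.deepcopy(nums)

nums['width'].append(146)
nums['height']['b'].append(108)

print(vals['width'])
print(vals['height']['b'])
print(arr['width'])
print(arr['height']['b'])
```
[4, 7, 146]
[9, 2, 1, 108]
[4, 7]
[9, 2, 1]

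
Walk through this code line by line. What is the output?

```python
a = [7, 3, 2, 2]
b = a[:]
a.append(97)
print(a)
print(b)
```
[7, 3, 2, 2, 97]
[7, 3, 2, 2]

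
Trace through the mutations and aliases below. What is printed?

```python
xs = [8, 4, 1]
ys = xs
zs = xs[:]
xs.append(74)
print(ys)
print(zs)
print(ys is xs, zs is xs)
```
[8, 4, 1, 74]
[8, 4, 1]
True False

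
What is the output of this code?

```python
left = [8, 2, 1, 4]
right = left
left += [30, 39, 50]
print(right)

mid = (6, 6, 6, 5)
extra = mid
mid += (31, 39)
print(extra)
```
[8, 2, 1, 4, 30, 39, 50]
(6, 6, 6, 5)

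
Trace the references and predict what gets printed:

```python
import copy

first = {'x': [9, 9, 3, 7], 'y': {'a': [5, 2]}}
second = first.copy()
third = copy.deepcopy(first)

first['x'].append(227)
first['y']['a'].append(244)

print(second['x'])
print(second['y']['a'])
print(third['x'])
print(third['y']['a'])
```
[9, 9, 3, 7, 227]
[5, 2, 244]
[9, 9, 3, 7]
[5, 2]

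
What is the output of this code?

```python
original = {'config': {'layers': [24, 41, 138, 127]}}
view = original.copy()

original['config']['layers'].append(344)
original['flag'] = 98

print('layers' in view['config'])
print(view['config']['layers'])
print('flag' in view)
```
True
[24, 41, 138, 127, 344]
False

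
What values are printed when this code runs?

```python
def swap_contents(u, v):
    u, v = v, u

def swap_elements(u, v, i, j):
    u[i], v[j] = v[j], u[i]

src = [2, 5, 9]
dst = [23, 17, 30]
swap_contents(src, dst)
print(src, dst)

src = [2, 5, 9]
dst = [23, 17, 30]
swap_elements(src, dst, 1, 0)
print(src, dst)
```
[2, 5, 9] [23, 17, 30]
[2, 23, 9] [5, 17, 30]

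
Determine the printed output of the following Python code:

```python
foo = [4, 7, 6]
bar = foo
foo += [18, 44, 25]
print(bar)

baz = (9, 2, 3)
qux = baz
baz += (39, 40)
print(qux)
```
[4, 7, 6, 18, 44, 25]
(9, 2, 3)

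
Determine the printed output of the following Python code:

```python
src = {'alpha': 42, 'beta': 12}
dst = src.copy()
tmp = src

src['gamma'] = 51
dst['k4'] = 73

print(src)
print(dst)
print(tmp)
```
{'alpha': 42, 'beta': 12, 'gamma': 51}
{'alpha': 42, 'beta': 12, 'k4': 73}
{'alpha': 42, 'beta': 12, 'gamma': 51}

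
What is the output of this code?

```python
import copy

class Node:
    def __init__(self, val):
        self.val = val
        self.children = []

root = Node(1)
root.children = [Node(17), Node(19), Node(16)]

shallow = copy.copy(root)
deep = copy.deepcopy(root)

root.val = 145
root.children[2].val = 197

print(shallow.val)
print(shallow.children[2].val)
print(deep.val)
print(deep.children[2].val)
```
1
197
1
16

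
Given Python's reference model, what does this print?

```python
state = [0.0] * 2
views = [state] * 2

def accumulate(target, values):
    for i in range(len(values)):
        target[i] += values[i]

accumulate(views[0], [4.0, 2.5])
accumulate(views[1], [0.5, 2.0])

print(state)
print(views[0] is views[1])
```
[4.5, 4.5]
True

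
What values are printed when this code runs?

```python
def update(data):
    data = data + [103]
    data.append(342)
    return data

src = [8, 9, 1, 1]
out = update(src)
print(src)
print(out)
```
[8, 9, 1, 1]
[8, 9, 1, 1, 103, 342]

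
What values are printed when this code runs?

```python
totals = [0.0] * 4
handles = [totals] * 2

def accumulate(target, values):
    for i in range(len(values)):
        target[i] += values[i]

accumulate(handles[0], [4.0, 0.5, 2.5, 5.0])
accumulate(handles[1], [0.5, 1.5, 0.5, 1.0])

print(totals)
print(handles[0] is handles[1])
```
[4.5, 2.0, 3.0, 6.0]
True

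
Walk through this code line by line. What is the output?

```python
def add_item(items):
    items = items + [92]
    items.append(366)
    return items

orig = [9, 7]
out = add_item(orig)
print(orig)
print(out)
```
[9, 7]
[9, 7, 92, 366]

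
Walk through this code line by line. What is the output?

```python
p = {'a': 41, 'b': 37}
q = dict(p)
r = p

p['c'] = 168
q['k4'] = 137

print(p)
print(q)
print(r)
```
{'a': 41, 'b': 37, 'c': 168}
{'a': 41, 'b': 37, 'k4': 137}
{'a': 41, 'b': 37, 'c': 168}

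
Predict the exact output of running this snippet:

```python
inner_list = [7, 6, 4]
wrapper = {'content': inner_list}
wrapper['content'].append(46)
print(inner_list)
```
[7, 6, 4, 46]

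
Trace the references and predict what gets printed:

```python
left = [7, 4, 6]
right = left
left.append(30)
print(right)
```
[7, 4, 6, 30]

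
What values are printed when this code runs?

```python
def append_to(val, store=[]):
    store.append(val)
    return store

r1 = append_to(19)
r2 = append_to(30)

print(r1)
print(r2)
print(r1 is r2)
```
[19, 30]
[19, 30]
True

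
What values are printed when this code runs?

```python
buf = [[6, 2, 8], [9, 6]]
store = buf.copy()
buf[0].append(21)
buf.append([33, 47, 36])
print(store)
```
[[6, 2, 8, 21], [9, 6]]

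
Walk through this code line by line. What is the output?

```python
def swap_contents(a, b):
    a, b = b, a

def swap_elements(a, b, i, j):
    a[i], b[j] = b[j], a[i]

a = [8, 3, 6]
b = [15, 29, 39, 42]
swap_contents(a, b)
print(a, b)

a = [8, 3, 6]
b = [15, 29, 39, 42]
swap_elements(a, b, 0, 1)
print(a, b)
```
[8, 3, 6] [15, 29, 39, 42]
[29, 3, 6] [15, 8, 39, 42]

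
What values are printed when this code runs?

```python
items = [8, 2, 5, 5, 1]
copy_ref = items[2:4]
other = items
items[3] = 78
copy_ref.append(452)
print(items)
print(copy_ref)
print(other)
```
[8, 2, 5, 78, 1]
[5, 5, 452]
[8, 2, 5, 78, 1]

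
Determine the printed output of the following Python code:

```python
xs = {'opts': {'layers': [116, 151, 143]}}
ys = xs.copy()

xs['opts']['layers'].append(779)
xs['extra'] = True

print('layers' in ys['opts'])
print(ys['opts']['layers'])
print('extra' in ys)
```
True
[116, 151, 143, 779]
False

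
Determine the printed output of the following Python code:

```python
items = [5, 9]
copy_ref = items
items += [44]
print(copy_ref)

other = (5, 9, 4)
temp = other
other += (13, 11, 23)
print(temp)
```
[5, 9, 44]
(5, 9, 4)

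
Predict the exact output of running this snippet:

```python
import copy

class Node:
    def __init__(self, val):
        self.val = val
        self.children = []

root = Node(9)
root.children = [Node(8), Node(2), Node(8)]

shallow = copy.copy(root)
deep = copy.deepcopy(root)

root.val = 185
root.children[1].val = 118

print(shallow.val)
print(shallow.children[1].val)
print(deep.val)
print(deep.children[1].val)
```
9
118
9
2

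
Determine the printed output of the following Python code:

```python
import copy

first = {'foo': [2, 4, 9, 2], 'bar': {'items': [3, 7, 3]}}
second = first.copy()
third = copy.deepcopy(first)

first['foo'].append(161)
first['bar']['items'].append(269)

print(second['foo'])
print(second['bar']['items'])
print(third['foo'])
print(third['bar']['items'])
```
[2, 4, 9, 2, 161]
[3, 7, 3, 269]
[2, 4, 9, 2]
[3, 7, 3]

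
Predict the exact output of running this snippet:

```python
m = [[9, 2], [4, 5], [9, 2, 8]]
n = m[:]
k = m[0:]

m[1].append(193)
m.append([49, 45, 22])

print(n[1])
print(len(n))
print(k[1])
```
[4, 5, 193]
3
[4, 5, 193]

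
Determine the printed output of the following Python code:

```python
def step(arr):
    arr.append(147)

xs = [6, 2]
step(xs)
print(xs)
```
[6, 2, 147]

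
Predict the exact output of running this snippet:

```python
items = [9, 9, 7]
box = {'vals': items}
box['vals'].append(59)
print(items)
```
[9, 9, 7, 59]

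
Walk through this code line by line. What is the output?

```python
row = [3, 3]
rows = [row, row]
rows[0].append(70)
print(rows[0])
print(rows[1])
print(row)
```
[3, 3, 70]
[3, 3, 70]
[3, 3, 70]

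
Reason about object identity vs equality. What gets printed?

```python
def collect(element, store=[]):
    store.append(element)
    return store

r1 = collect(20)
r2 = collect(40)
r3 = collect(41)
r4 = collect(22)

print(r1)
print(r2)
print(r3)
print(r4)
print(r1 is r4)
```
[20, 40, 41, 22]
[20, 40, 41, 22]
[20, 40, 41, 22]
[20, 40, 41, 22]
True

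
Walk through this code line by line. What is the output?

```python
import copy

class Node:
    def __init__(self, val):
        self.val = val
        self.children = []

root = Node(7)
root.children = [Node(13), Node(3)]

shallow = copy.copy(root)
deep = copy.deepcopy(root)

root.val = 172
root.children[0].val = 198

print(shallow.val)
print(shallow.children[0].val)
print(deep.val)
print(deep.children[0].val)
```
7
198
7
13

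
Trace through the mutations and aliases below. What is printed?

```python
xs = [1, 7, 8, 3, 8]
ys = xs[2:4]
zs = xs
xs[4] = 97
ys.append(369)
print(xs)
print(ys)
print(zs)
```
[1, 7, 8, 3, 97]
[8, 3, 369]
[1, 7, 8, 3, 97]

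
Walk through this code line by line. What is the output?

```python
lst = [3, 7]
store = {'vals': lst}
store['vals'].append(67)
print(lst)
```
[3, 7, 67]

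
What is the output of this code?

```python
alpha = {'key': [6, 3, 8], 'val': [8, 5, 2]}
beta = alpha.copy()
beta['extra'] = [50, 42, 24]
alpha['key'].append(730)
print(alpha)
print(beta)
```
{'key': [6, 3, 8, 730], 'val': [8, 5, 2]}
{'key': [6, 3, 8, 730], 'val': [8, 5, 2], 'extra': [50, 42, 24]}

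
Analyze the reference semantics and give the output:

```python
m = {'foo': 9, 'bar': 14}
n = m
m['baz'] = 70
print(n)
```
{'foo': 9, 'bar': 14, 'baz': 70}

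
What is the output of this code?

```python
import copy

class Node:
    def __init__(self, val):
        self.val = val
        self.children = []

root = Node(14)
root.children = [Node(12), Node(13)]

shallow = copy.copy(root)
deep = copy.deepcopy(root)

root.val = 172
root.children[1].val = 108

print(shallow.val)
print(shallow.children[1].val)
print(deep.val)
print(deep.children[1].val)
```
14
108
14
13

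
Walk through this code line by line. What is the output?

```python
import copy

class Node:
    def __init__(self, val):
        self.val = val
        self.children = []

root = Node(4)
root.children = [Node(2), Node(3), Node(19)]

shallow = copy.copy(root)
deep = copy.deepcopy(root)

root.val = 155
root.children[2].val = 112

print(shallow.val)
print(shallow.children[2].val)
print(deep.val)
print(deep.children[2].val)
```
4
112
4
19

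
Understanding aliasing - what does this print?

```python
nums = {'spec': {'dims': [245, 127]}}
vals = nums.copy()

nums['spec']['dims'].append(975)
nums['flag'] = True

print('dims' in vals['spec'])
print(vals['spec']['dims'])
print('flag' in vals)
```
True
[245, 127, 975]
False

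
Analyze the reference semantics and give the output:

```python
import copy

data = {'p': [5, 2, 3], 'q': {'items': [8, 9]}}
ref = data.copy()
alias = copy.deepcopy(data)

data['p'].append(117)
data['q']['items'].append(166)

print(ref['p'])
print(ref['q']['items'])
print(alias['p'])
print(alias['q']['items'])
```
[5, 2, 3, 117]
[8, 9, 166]
[5, 2, 3]
[8, 9]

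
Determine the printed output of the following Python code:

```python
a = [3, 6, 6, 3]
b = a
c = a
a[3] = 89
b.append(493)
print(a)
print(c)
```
[3, 6, 6, 89, 493]
[3, 6, 6, 89, 493]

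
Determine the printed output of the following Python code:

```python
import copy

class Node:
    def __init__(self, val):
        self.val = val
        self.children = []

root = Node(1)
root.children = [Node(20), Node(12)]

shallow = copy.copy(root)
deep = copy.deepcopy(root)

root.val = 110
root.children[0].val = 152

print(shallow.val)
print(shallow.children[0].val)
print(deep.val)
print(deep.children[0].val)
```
1
152
1
20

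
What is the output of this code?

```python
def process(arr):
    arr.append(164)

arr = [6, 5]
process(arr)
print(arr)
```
[6, 5, 164]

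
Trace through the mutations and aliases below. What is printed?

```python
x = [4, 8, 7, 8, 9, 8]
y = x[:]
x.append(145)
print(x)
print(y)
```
[4, 8, 7, 8, 9, 8, 145]
[4, 8, 7, 8, 9, 8]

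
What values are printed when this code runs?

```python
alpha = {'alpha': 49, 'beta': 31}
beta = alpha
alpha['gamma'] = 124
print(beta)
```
{'alpha': 49, 'beta': 31, 'gamma': 124}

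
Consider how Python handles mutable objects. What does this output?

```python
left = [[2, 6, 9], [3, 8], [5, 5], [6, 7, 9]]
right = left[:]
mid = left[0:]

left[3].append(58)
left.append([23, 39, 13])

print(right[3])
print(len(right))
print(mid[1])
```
[6, 7, 9, 58]
4
[3, 8]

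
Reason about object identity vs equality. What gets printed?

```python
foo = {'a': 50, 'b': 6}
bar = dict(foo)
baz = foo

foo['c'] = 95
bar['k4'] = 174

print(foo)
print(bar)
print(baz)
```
{'a': 50, 'b': 6, 'c': 95}
{'a': 50, 'b': 6, 'k4': 174}
{'a': 50, 'b': 6, 'c': 95}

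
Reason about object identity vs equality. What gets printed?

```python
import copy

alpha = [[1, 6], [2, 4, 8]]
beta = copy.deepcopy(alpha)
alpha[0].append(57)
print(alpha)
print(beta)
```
[[1, 6, 57], [2, 4, 8]]
[[1, 6], [2, 4, 8]]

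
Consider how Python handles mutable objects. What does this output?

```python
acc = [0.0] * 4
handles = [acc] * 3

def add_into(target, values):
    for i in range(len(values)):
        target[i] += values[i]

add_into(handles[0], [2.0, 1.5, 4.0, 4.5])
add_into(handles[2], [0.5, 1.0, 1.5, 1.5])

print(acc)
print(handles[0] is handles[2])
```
[2.5, 2.5, 5.5, 6.0]
True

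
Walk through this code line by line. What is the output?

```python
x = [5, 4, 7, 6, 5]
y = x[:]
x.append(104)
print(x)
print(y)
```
[5, 4, 7, 6, 5, 104]
[5, 4, 7, 6, 5]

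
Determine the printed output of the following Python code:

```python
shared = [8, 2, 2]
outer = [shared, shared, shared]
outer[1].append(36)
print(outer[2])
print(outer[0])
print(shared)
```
[8, 2, 2, 36]
[8, 2, 2, 36]
[8, 2, 2, 36]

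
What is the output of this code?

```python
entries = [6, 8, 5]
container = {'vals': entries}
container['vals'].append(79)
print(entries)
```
[6, 8, 5, 79]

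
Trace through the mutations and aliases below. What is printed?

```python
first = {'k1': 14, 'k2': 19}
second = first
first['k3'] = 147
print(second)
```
{'k1': 14, 'k2': 19, 'k3': 147}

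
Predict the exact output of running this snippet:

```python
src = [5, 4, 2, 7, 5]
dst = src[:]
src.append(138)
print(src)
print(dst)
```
[5, 4, 2, 7, 5, 138]
[5, 4, 2, 7, 5]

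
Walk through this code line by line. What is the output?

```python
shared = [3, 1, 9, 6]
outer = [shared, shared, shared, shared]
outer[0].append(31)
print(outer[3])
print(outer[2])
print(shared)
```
[3, 1, 9, 6, 31]
[3, 1, 9, 6, 31]
[3, 1, 9, 6, 31]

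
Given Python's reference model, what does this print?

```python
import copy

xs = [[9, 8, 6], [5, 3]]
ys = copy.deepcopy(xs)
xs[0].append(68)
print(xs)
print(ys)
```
[[9, 8, 6, 68], [5, 3]]
[[9, 8, 6], [5, 3]]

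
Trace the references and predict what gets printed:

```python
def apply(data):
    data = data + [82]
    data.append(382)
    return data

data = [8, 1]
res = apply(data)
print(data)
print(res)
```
[8, 1]
[8, 1, 82, 382]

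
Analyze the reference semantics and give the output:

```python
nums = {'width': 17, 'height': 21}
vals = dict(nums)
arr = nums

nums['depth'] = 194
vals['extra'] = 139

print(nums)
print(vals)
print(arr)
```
{'width': 17, 'height': 21, 'depth': 194}
{'width': 17, 'height': 21, 'extra': 139}
{'width': 17, 'height': 21, 'depth': 194}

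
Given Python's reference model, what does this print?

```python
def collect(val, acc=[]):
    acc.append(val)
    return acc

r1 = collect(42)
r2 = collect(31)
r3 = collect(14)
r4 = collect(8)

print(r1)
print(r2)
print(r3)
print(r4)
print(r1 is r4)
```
[42, 31, 14, 8]
[42, 31, 14, 8]
[42, 31, 14, 8]
[42, 31, 14, 8]
True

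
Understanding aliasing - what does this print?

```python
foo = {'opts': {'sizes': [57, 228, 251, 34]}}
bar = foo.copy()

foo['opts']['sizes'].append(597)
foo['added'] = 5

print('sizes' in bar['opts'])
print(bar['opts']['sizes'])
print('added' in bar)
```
True
[57, 228, 251, 34, 597]
False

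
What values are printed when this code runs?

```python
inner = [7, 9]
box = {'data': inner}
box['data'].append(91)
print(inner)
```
[7, 9, 91]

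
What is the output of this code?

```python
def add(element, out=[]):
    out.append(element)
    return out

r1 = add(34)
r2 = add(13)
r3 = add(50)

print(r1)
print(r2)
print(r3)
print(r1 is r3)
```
[34, 13, 50]
[34, 13, 50]
[34, 13, 50]
True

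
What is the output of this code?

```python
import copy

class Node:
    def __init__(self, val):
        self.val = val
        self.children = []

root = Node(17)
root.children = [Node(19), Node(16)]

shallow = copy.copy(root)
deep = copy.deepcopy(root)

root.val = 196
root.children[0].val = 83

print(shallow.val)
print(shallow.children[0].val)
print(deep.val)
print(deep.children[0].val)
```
17
83
17
19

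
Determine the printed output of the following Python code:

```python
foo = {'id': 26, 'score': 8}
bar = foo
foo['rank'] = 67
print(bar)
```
{'id': 26, 'score': 8, 'rank': 67}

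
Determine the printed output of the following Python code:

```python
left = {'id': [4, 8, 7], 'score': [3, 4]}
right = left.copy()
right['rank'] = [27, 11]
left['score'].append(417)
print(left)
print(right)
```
{'id': [4, 8, 7], 'score': [3, 4, 417]}
{'id': [4, 8, 7], 'score': [3, 4, 417], 'rank': [27, 11]}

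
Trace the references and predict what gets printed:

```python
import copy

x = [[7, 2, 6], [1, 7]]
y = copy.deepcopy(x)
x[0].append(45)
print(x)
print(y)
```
[[7, 2, 6, 45], [1, 7]]
[[7, 2, 6], [1, 7]]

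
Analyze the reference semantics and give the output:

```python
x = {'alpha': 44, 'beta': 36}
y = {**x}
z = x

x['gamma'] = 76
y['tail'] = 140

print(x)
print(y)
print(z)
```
{'alpha': 44, 'beta': 36, 'gamma': 76}
{'alpha': 44, 'beta': 36, 'tail': 140}
{'alpha': 44, 'beta': 36, 'gamma': 76}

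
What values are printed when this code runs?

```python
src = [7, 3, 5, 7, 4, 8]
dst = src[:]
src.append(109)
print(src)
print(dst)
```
[7, 3, 5, 7, 4, 8, 109]
[7, 3, 5, 7, 4, 8]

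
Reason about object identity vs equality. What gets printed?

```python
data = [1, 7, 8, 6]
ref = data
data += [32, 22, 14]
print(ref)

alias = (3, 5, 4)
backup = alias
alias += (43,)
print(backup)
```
[1, 7, 8, 6, 32, 22, 14]
(3, 5, 4)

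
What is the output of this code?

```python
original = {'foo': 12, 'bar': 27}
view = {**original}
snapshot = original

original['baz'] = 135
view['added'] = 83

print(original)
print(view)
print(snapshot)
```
{'foo': 12, 'bar': 27, 'baz': 135}
{'foo': 12, 'bar': 27, 'added': 83}
{'foo': 12, 'bar': 27, 'baz': 135}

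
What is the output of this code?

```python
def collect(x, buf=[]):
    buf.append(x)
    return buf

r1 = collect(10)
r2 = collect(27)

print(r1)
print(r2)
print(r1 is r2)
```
[10, 27]
[10, 27]
True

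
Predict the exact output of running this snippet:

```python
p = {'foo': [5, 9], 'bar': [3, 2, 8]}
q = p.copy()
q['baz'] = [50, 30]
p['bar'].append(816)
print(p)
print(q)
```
{'foo': [5, 9], 'bar': [3, 2, 8, 816]}
{'foo': [5, 9], 'bar': [3, 2, 8, 816], 'baz': [50, 30]}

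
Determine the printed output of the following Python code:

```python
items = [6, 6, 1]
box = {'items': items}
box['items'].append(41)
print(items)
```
[6, 6, 1, 41]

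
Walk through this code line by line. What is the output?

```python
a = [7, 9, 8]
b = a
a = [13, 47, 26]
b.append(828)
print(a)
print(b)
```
[13, 47, 26]
[7, 9, 8, 828]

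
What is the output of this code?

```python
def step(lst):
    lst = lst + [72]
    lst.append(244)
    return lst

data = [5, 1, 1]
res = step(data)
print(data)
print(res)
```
[5, 1, 1]
[5, 1, 1, 72, 244]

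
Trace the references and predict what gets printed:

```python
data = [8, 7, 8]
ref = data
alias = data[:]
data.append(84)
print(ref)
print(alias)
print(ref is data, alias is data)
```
[8, 7, 8, 84]
[8, 7, 8]
True False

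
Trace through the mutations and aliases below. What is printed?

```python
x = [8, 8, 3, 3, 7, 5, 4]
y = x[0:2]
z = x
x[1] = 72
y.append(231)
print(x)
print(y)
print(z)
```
[8, 72, 3, 3, 7, 5, 4]
[8, 8, 231]
[8, 72, 3, 3, 7, 5, 4]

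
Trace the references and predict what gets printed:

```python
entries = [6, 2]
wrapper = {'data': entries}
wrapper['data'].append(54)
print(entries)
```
[6, 2, 54]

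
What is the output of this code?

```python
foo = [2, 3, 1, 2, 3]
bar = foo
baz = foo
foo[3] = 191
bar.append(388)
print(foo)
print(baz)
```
[2, 3, 1, 191, 3, 388]
[2, 3, 1, 191, 3, 388]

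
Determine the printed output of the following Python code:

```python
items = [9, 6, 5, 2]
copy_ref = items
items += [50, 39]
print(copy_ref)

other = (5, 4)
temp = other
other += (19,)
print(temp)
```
[9, 6, 5, 2, 50, 39]
(5, 4)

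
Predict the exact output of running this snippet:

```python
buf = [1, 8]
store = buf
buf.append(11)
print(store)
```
[1, 8, 11]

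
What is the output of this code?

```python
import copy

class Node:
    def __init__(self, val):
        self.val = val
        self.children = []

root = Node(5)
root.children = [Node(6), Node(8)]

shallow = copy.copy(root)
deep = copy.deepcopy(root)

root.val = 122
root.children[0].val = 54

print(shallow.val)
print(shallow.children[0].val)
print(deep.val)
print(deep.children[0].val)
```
5
54
5
6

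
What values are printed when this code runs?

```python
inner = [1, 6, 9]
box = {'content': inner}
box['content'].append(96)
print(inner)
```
[1, 6, 9, 96]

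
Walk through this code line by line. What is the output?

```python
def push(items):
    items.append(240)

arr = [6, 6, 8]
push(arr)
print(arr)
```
[6, 6, 8, 240]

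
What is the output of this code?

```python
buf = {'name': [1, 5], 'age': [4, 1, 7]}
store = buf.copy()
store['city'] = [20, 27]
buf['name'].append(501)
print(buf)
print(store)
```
{'name': [1, 5, 501], 'age': [4, 1, 7]}
{'name': [1, 5, 501], 'age': [4, 1, 7], 'city': [20, 27]}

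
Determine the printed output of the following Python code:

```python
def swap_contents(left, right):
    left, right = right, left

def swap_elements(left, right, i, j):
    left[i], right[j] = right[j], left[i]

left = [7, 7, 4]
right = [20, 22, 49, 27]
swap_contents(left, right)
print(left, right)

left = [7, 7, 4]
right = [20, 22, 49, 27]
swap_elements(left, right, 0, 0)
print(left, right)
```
[7, 7, 4] [20, 22, 49, 27]
[20, 7, 4] [7, 22, 49, 27]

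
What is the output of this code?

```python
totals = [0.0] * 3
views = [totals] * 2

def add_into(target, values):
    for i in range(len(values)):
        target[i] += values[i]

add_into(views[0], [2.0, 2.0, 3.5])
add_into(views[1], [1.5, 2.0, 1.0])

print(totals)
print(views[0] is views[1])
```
[3.5, 4.0, 4.5]
True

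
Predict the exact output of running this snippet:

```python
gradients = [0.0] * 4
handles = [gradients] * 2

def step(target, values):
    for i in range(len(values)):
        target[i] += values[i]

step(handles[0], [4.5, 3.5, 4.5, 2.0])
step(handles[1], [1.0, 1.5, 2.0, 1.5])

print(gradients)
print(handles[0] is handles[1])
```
[5.5, 5.0, 6.5, 3.5]
True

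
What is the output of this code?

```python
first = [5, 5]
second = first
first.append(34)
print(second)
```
[5, 5, 34]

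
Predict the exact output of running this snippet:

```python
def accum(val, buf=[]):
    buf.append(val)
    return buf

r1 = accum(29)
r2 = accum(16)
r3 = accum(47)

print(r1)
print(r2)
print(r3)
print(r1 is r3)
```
[29, 16, 47]
[29, 16, 47]
[29, 16, 47]
True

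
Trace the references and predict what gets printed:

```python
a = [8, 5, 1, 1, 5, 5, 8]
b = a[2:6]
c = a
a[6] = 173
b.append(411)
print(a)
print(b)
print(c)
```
[8, 5, 1, 1, 5, 5, 173]
[1, 1, 5, 5, 411]
[8, 5, 1, 1, 5, 5, 173]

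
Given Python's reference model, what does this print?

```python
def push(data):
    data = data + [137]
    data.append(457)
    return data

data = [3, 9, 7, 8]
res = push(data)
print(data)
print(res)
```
[3, 9, 7, 8]
[3, 9, 7, 8, 137, 457]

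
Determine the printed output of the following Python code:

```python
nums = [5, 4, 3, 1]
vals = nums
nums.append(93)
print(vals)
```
[5, 4, 3, 1, 93]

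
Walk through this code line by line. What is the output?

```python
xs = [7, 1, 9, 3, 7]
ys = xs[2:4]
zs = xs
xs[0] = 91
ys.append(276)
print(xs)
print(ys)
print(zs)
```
[91, 1, 9, 3, 7]
[9, 3, 276]
[91, 1, 9, 3, 7]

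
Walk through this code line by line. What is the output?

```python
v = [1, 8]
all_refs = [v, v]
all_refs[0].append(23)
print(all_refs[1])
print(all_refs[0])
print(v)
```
[1, 8, 23]
[1, 8, 23]
[1, 8, 23]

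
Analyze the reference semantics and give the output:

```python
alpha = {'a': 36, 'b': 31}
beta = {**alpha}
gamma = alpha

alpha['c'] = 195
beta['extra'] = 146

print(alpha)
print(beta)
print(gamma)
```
{'a': 36, 'b': 31, 'c': 195}
{'a': 36, 'b': 31, 'extra': 146}
{'a': 36, 'b': 31, 'c': 195}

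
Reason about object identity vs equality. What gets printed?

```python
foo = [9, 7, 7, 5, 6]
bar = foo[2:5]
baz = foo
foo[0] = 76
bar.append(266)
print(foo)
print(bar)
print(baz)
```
[76, 7, 7, 5, 6]
[7, 5, 6, 266]
[76, 7, 7, 5, 6]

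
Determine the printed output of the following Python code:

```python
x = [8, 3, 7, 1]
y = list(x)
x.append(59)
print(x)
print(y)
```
[8, 3, 7, 1, 59]
[8, 3, 7, 1]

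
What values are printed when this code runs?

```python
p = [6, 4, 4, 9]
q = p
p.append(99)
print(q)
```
[6, 4, 4, 9, 99]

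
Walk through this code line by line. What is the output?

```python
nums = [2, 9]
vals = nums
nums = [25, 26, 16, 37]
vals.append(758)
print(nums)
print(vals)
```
[25, 26, 16, 37]
[2, 9, 758]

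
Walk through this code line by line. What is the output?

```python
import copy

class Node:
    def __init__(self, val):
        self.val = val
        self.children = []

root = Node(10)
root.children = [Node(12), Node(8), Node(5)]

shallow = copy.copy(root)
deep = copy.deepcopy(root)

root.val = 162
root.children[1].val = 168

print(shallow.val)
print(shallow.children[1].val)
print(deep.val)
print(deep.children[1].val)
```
10
168
10
8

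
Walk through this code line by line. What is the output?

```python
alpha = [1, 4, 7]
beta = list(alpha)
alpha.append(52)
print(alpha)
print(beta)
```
[1, 4, 7, 52]
[1, 4, 7]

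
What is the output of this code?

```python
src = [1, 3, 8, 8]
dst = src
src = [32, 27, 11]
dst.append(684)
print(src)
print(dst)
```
[32, 27, 11]
[1, 3, 8, 8, 684]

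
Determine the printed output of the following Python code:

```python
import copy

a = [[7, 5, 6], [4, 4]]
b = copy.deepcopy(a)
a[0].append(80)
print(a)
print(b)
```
[[7, 5, 6, 80], [4, 4]]
[[7, 5, 6], [4, 4]]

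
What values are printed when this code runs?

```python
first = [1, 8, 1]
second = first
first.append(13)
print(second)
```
[1, 8, 1, 13]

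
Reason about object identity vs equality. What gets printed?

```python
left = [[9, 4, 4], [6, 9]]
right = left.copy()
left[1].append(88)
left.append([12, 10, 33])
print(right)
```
[[9, 4, 4], [6, 9, 88]]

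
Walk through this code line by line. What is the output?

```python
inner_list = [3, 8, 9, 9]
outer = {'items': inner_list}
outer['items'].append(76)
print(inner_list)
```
[3, 8, 9, 9, 76]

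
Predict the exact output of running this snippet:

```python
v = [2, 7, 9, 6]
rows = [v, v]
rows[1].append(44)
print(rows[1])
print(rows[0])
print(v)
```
[2, 7, 9, 6, 44]
[2, 7, 9, 6, 44]
[2, 7, 9, 6, 44]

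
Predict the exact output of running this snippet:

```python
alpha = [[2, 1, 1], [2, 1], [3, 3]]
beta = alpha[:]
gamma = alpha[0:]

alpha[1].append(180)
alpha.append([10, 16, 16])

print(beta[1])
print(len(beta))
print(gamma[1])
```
[2, 1, 180]
3
[2, 1, 180]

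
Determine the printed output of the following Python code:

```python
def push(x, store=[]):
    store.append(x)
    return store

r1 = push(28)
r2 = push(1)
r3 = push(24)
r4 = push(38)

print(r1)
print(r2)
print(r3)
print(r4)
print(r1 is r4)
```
[28, 1, 24, 38]
[28, 1, 24, 38]
[28, 1, 24, 38]
[28, 1, 24, 38]
True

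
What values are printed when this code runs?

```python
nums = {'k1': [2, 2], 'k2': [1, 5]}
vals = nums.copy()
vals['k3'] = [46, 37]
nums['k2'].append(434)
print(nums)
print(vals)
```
{'k1': [2, 2], 'k2': [1, 5, 434]}
{'k1': [2, 2], 'k2': [1, 5, 434], 'k3': [46, 37]}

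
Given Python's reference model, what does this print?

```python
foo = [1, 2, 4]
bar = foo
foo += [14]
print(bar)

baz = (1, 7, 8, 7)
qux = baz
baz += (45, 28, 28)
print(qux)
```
[1, 2, 4, 14]
(1, 7, 8, 7)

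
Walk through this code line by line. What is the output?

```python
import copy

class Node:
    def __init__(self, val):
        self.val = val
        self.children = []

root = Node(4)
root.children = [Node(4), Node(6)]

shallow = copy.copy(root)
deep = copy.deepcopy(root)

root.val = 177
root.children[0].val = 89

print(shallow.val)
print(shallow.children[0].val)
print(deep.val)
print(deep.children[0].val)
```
4
89
4
4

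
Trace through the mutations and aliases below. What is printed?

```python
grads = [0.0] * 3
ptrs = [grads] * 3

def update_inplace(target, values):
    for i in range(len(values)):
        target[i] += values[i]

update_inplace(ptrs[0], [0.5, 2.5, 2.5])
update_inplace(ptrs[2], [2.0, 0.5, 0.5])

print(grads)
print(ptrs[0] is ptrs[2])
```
[2.5, 3.0, 3.0]
True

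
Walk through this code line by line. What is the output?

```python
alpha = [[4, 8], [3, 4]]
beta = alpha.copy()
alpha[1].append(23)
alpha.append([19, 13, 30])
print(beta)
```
[[4, 8], [3, 4, 23]]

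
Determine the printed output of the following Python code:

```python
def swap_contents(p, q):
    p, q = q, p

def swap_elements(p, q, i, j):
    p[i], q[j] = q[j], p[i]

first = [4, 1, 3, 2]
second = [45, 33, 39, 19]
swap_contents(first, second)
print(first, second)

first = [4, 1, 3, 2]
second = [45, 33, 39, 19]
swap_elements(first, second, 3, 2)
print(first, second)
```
[4, 1, 3, 2] [45, 33, 39, 19]
[4, 1, 3, 39] [45, 33, 2, 19]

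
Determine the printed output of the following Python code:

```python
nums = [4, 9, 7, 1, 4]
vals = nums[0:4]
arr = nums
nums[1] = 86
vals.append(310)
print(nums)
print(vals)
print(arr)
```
[4, 86, 7, 1, 4]
[4, 9, 7, 1, 310]
[4, 86, 7, 1, 4]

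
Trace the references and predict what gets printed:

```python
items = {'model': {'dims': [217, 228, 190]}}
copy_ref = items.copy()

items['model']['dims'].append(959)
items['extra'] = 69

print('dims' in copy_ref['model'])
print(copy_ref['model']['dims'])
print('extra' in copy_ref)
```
True
[217, 228, 190, 959]
False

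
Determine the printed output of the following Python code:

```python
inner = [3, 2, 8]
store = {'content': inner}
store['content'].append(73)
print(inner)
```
[3, 2, 8, 73]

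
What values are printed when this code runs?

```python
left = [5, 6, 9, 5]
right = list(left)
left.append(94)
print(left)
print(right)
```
[5, 6, 9, 5, 94]
[5, 6, 9, 5]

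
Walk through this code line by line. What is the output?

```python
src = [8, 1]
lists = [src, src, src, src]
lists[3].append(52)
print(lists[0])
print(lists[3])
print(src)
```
[8, 1, 52]
[8, 1, 52]
[8, 1, 52]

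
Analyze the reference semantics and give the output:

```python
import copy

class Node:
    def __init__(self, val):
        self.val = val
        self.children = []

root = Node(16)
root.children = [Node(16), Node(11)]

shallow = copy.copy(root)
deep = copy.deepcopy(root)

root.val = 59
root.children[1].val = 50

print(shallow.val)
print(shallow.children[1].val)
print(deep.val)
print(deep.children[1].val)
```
16
50
16
11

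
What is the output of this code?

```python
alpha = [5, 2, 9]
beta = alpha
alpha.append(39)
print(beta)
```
[5, 2, 9, 39]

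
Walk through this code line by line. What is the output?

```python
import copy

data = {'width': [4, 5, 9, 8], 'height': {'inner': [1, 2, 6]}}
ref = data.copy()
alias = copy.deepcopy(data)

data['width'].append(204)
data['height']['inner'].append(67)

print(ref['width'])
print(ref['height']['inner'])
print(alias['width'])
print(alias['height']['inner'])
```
[4, 5, 9, 8, 204]
[1, 2, 6, 67]
[4, 5, 9, 8]
[1, 2, 6]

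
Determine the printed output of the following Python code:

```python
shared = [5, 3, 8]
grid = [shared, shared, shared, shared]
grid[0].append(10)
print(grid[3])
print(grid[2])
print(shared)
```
[5, 3, 8, 10]
[5, 3, 8, 10]
[5, 3, 8, 10]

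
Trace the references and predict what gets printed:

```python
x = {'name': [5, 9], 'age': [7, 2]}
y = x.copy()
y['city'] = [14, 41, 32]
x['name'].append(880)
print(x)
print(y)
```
{'name': [5, 9, 880], 'age': [7, 2]}
{'name': [5, 9, 880], 'age': [7, 2], 'city': [14, 41, 32]}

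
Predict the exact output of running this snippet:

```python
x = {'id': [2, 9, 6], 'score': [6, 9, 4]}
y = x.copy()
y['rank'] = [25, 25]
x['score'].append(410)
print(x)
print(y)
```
{'id': [2, 9, 6], 'score': [6, 9, 4, 410]}
{'id': [2, 9, 6], 'score': [6, 9, 4, 410], 'rank': [25, 25]}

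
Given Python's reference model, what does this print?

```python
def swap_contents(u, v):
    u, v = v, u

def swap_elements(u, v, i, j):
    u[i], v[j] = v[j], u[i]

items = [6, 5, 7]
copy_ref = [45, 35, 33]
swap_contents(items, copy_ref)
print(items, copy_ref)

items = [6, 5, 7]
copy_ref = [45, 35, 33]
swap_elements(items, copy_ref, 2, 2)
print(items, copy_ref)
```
[6, 5, 7] [45, 35, 33]
[6, 5, 33] [45, 35, 7]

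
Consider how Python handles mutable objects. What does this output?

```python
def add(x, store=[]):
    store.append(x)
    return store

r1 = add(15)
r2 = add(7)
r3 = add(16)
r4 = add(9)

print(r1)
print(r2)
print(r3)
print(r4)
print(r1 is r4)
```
[15, 7, 16, 9]
[15, 7, 16, 9]
[15, 7, 16, 9]
[15, 7, 16, 9]
True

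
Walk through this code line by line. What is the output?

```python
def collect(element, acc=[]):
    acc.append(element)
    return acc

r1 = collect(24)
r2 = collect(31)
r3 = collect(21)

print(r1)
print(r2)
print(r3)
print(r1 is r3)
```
[24, 31, 21]
[24, 31, 21]
[24, 31, 21]
True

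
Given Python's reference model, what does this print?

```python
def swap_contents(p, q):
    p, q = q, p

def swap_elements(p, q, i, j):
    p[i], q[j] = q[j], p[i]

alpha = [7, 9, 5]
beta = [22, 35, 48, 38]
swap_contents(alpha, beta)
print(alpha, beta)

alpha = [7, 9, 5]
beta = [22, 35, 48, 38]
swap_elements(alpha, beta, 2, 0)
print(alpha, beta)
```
[7, 9, 5] [22, 35, 48, 38]
[7, 9, 22] [5, 35, 48, 38]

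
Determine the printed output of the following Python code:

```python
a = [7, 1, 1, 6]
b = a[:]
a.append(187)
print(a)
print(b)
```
[7, 1, 1, 6, 187]
[7, 1, 1, 6]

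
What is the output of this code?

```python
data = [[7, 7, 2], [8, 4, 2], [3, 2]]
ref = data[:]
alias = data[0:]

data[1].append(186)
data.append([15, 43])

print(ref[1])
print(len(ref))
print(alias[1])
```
[8, 4, 2, 186]
3
[8, 4, 2, 186]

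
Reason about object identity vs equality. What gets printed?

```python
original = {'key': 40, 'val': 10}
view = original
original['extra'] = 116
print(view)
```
{'key': 40, 'val': 10, 'extra': 116}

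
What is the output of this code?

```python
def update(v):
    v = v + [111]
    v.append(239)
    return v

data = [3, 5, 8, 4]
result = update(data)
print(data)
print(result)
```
[3, 5, 8, 4]
[3, 5, 8, 4, 111, 239]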